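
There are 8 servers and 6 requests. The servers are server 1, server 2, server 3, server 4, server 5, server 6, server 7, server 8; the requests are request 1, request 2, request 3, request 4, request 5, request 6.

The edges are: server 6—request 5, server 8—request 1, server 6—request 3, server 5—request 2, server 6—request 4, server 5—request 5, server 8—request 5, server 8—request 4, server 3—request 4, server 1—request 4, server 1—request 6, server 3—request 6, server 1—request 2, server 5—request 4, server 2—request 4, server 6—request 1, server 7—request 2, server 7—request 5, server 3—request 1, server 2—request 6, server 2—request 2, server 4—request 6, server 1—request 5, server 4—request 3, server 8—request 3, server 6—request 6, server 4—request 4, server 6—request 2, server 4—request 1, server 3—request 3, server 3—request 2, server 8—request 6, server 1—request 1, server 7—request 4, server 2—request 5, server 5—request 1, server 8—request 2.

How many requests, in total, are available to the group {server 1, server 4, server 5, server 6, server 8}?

The union of neighbours of {server 1, server 4, server 5, server 6, server 8} is {request 1, request 2, request 3, request 4, request 5, request 6}, which has 6 elements.
Since |N(S)| = 6 ≥ |S| = 5, Hall's condition holds for this subset.

6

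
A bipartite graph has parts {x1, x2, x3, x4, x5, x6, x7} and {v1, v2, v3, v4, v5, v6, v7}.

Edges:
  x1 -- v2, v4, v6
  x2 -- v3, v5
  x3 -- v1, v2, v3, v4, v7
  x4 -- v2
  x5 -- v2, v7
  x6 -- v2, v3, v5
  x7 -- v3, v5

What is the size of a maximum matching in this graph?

6

A valid assignment of size 6: x1-v6, x2-v5, x3-v1, x4-v2, x5-v7, x6-v3.
The set {x2, x4, x6, x7} has only 3 neighbours ({v2, v3, v5}), so by Hall's theorem at most 6 of the 7 left vertices can be matched.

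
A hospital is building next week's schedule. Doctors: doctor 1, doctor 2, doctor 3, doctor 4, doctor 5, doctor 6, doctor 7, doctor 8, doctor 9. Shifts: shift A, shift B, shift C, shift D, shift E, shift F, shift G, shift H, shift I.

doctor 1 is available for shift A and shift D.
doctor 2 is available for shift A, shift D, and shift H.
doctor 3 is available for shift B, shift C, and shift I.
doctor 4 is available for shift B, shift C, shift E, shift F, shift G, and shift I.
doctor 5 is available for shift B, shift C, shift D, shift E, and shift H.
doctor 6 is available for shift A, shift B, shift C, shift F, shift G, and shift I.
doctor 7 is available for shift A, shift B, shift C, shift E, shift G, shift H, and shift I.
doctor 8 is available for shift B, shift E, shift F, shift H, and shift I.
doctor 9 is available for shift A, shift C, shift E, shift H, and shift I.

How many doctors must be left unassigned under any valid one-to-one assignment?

0

One maximum matching: doctor 1–shift D, doctor 2–shift H, doctor 3–shift C, doctor 4–shift F, doctor 5–shift E, doctor 6–shift B, doctor 7–shift G, doctor 8–shift I, doctor 9–shift A.
All 9 doctors are matched, so no larger matching exists.
That matches 9 of the 9, leaving 0 unmatched; no matching can do better.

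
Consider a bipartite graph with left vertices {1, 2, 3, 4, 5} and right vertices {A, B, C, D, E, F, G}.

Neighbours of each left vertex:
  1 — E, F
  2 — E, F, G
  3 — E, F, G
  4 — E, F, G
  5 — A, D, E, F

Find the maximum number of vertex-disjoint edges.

One maximum matching: 1→F, 2→G, 3→E, 5→D.
The set {1, 2, 3, 4} has only 3 neighbours ({E, F, G}), so by Hall's theorem at most 4 of the 5 left vertices can be matched.

4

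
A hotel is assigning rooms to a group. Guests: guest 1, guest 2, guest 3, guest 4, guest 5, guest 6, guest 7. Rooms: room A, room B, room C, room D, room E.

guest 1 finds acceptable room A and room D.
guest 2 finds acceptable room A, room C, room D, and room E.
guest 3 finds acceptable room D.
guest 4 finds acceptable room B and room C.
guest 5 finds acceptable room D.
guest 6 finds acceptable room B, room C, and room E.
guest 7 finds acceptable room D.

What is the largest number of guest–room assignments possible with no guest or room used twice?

5

For example, pair guest 1–room A, guest 2–room C, guest 3–room D, guest 4–room B, guest 6–room E.
The set {guest 3, guest 5, guest 7} has only 1 neighbour ({room D}), so by Hall's theorem at most 5 of the 7 guests can be matched.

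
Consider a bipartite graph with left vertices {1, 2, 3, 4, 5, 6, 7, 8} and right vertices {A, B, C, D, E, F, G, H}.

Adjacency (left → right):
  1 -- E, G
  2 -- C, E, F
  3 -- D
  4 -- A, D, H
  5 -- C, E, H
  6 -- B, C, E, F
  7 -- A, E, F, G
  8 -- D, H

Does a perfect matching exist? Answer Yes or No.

A valid assignment of size 8: 1-G, 2-F, 3-D, 4-A, 5-C, 6-B, 7-E, 8-H.
All 8 left vertices are covered.

Yes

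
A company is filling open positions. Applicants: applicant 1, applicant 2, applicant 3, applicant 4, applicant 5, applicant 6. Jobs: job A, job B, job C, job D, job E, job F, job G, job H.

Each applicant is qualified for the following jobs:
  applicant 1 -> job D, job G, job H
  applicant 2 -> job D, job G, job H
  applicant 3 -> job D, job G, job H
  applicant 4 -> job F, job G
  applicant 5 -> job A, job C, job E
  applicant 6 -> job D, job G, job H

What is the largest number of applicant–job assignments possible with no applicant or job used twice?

5

For example, pair applicant 1→job H, applicant 2→job D, applicant 3→job G, applicant 4→job F, applicant 5→job A.
The set {applicant 1, applicant 2, applicant 3, applicant 6} has only 3 neighbours ({job D, job G, job H}), so by Hall's theorem at most 5 of the 6 applicants can be matched.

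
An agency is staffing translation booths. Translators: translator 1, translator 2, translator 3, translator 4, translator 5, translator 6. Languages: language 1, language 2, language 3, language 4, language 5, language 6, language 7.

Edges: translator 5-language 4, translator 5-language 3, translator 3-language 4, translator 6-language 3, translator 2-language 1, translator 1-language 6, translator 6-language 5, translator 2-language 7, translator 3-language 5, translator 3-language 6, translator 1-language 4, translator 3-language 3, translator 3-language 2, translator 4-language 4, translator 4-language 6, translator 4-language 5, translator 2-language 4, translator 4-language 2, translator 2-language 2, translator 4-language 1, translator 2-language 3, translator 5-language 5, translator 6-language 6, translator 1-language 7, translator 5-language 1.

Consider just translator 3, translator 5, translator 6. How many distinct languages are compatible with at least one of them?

The union of neighbours of {translator 3, translator 5, translator 6} is {language 1, language 2, language 3, language 4, language 5, language 6}, which has 6 elements.
Since |N(S)| = 6 ≥ |S| = 3, Hall's condition holds for this subset.

6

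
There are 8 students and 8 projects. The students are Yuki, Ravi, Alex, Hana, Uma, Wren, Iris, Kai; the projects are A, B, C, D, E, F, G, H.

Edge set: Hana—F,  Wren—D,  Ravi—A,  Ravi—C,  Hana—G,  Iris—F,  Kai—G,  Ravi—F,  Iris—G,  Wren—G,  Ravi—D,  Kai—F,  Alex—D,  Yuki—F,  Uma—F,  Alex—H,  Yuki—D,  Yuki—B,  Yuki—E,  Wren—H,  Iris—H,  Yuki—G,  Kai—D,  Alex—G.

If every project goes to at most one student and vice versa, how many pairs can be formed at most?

6

One maximum matching: Yuki–E, Ravi–C, Alex–H, Hana–G, Uma–F, Wren–D.
The set {Alex, Hana, Uma, Wren, Iris, Kai} has only 4 neighbours ({D, F, G, H}), so by Hall's theorem at most 6 of the 8 students can be matched.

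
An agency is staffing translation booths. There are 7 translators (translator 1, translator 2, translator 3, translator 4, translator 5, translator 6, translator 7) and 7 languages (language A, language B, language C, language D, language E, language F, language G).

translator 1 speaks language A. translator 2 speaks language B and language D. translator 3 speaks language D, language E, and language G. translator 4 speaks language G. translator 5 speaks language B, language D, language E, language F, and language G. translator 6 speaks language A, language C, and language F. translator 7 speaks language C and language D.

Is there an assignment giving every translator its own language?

Yes

One maximum matching: translator 1-language A, translator 2-language B, translator 3-language E, translator 4-language G, translator 5-language F, translator 6-language C, translator 7-language D.
All 7 translators are covered.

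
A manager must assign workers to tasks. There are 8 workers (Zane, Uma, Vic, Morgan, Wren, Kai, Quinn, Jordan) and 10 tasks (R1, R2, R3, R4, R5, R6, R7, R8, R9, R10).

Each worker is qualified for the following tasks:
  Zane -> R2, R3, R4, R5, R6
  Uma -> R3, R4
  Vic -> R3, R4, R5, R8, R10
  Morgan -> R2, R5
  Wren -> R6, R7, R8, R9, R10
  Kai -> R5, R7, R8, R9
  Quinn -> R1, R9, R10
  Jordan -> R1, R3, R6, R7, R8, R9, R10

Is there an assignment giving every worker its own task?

For example, pair Zane–R6, Uma–R4, Vic–R3, Morgan–R5, Wren–R8, Kai–R7, Quinn–R10, Jordan–R9.
All 8 workers are covered.

Yes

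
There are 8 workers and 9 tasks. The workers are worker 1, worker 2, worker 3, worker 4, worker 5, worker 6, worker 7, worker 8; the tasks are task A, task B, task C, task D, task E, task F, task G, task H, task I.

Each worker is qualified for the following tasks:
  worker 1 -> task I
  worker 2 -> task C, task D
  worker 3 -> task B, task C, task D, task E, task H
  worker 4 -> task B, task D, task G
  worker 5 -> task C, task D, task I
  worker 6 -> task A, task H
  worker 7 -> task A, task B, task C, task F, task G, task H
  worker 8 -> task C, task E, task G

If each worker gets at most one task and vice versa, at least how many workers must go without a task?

For example, pair worker 1–task I, worker 2–task C, worker 3–task H, worker 4–task G, worker 5–task D, worker 6–task A, worker 7–task F, worker 8–task E.
This saturates every worker, so 8 is the maximum.
That matches 8 of the 8, leaving 0 unmatched; no matching can do better.

0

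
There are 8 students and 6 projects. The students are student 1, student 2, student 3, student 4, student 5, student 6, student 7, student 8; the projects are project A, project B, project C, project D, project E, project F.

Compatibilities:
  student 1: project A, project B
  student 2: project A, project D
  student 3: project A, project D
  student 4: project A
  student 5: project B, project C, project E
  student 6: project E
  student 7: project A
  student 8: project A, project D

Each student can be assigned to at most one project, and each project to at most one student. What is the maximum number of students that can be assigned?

5

One maximum matching: student 1–project B, student 2–project D, student 3–project A, student 5–project C, student 6–project E.
The set {student 2, student 3, student 4, student 7, student 8} has only 2 neighbours ({project A, project D}), so by Hall's theorem at most 5 of the 8 students can be matched.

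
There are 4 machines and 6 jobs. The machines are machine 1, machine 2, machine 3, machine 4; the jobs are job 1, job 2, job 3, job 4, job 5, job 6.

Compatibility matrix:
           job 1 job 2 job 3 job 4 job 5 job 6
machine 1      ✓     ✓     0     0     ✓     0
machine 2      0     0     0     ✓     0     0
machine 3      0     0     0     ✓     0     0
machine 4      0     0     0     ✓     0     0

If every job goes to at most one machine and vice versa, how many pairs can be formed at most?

2

One maximum matching: machine 1–job 2, machine 2–job 4.
The set {machine 2, machine 3, machine 4} has only 1 neighbour ({job 4}), so by Hall's theorem at most 2 of the 4 machines can be matched.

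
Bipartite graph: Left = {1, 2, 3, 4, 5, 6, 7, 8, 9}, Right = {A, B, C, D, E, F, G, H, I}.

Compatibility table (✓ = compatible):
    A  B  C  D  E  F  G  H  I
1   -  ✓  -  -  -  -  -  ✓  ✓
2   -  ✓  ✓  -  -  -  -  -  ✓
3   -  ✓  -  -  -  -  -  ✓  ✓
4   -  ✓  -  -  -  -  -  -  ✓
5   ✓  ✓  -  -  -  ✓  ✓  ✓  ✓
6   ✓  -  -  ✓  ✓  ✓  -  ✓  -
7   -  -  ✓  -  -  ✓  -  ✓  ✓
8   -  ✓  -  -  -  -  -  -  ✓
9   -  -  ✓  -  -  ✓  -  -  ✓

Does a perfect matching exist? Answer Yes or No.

The set {1, 2, 3, 4, 7, 8, 9} has only 5 neighbours ({B, C, F, H, I}), so by Hall's theorem at most 7 of the 9 left vertices can be matched.
Hence no matching covers every left vertex.

No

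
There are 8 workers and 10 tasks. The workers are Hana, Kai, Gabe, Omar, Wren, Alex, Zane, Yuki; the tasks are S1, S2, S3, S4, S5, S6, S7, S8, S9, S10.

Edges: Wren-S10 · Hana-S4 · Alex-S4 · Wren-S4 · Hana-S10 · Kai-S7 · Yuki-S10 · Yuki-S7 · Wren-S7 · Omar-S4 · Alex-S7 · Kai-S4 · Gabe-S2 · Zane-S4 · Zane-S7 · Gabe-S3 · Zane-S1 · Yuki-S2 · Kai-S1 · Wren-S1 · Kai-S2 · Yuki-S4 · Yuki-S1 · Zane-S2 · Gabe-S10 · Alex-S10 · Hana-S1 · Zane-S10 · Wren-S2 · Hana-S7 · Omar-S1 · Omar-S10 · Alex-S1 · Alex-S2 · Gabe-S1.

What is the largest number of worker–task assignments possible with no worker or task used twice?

One maximum matching: Hana-S10, Kai-S4, Gabe-S3, Omar-S1, Wren-S7, Alex-S2.
The set {Hana, Kai, Omar, Wren, Alex, Zane, Yuki} has only 5 neighbours ({S1, S10, S2, S4, S7}), so by Hall's theorem at most 6 of the 8 workers can be matched.

6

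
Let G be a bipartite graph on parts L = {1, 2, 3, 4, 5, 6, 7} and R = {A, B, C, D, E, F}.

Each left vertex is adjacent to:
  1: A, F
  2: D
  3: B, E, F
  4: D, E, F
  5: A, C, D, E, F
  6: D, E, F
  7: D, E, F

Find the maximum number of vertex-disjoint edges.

A valid assignment of size 6: 1→A, 2→D, 3→B, 4→F, 5→C, 6→E.
The set {2, 4, 6, 7} has only 3 neighbours ({D, E, F}), so by Hall's theorem at most 6 of the 7 left vertices can be matched.

6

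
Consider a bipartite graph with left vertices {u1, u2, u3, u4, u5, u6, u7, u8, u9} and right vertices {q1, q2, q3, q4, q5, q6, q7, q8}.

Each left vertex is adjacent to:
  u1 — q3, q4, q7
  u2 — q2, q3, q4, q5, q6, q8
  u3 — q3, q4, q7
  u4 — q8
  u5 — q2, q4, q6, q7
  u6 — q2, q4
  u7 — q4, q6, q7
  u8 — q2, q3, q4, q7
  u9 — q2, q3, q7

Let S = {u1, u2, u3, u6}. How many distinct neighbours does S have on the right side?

7

The union of neighbours of {u1, u2, u3, u6} is {q2, q3, q4, q5, q6, q7, q8}, which has 7 elements.
Since |N(S)| = 7 ≥ |S| = 4, Hall's condition holds for this subset.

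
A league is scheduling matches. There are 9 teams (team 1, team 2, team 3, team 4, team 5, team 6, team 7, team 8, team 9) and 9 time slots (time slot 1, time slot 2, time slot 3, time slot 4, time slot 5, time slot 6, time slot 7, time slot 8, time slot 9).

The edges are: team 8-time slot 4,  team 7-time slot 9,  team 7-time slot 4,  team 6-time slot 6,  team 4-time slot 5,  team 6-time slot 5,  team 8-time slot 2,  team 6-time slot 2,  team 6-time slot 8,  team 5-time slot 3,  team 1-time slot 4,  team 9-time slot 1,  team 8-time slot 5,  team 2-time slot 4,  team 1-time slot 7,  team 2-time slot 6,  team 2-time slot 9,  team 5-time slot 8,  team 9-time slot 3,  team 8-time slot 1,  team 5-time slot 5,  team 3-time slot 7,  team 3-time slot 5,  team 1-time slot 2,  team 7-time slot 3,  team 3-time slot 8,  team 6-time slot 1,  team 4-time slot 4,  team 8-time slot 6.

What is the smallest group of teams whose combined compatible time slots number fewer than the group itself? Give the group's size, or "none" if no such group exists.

none

A matching saturating every team exists, for instance team 1→time slot 2, team 2→time slot 6, team 3→time slot 7, team 4→time slot 4, team 5→time slot 8, team 6→time slot 5, team 7→time slot 9, team 8→time slot 1, team 9→time slot 3.
By Hall's marriage theorem, this means |N(S)| ≥ |S| for every subset S, so no violating subset exists.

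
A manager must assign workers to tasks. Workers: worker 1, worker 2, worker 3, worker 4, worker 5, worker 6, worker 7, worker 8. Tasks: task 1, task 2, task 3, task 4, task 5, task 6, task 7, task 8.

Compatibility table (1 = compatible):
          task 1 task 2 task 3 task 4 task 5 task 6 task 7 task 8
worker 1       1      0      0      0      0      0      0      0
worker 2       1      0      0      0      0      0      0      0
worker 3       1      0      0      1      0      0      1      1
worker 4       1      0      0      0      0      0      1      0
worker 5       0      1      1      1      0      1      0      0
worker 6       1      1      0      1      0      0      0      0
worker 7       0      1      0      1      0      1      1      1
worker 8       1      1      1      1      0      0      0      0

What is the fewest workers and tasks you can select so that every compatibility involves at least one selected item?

7

A maximum matching has 7 edges (e.g. worker 1–task 1, worker 3–task 8, worker 4–task 7, worker 5–task 3, worker 6–task 4, worker 7–task 6, worker 8–task 2).
By König's theorem the minimum vertex cover has the same size. One such cover is {worker 3, worker 4, worker 5, worker 6, worker 7, worker 8, task 1}.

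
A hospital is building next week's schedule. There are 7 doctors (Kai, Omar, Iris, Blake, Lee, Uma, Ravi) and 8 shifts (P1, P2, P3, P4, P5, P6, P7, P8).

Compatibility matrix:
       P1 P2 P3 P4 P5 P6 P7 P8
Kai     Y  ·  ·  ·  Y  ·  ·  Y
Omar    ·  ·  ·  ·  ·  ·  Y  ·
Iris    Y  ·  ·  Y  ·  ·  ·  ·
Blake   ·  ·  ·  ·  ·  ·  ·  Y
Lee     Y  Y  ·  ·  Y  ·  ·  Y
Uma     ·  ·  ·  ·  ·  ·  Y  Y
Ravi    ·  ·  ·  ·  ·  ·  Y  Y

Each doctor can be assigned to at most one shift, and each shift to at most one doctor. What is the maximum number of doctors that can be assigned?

5

For example, pair Kai–P5, Omar–P7, Iris–P4, Blake–P8, Lee–P1.
The set {Omar, Blake, Uma, Ravi} has only 2 neighbours ({P7, P8}), so by Hall's theorem at most 5 of the 7 doctors can be matched.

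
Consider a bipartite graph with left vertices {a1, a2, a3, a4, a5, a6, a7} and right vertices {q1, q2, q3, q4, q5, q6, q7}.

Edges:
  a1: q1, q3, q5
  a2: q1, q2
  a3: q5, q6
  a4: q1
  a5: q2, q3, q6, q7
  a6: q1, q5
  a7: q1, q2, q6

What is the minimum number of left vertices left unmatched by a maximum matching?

A valid assignment of size 6: a1-q3, a2-q2, a3-q6, a4-q1, a5-q7, a6-q5.
The set {a2, a3, a4, a6, a7} has only 4 neighbours ({q1, q2, q5, q6}), so by Hall's theorem at most 6 of the 7 left vertices can be matched.
That matches 6 of the 7, leaving 1 unmatched; no matching can do better.

1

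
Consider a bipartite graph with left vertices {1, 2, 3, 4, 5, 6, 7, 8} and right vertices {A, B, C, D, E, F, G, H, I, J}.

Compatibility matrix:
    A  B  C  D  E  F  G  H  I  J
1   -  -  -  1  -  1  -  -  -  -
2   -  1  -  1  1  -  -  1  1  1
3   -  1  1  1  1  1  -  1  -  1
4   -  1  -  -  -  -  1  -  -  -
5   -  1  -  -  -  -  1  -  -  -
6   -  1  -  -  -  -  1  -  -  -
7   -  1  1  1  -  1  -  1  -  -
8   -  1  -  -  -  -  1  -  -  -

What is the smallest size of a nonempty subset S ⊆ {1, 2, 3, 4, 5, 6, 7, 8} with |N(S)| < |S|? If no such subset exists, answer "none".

3

Take S = {4, 5, 6}. Its neighbourhood is {B, G}, so |N(S)| = 2 < |S| = 3.
Every subset of size less than 3 has at least as many neighbours as members, so 3 is the minimum.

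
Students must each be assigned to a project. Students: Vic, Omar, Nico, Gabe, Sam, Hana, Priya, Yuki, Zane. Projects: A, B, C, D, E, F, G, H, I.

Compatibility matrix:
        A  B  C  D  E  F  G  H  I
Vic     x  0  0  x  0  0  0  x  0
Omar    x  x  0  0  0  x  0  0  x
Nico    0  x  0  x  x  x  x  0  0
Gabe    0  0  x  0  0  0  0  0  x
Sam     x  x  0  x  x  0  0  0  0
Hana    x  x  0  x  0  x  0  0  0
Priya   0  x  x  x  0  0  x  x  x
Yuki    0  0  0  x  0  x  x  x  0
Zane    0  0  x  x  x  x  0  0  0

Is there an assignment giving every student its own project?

One maximum matching: Vic→H, Omar→A, Nico→G, Gabe→C, Sam→B, Hana→F, Priya→I, Yuki→D, Zane→E.
Every student is matched, so this is a perfect matching.

Yes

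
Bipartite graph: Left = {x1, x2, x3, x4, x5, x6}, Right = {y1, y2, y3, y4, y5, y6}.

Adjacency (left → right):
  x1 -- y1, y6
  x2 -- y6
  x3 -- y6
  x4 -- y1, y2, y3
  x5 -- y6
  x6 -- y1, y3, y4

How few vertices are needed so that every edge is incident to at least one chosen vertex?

A maximum matching has 4 edges (e.g. x1–y1, x2–y6, x4–y2, x6–y3).
By König's theorem the minimum vertex cover has the same size. One such cover is {x1, x4, x6, y6}.

4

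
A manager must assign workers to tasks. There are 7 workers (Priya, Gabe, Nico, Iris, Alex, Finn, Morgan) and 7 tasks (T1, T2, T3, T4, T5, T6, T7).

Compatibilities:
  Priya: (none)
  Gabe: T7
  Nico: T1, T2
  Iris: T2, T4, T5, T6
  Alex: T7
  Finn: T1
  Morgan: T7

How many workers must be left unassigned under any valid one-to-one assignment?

For example, pair Gabe–T7, Nico–T2, Iris–T5, Finn–T1.
The set {Priya, Gabe, Alex, Morgan} has only 1 neighbour ({T7}), so by Hall's theorem at most 4 of the 7 workers can be matched.
That matches 4 of the 7, leaving 3 unmatched; no matching can do better.

3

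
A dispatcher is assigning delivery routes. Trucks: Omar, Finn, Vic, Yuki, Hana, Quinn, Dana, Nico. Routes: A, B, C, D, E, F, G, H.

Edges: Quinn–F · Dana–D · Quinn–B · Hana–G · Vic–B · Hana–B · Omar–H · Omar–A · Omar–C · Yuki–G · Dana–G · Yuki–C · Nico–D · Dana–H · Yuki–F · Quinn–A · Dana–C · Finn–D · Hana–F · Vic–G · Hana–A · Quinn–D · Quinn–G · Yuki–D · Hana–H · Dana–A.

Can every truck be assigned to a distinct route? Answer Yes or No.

No

The set {Finn, Nico} has only 1 neighbour ({D}), so by Hall's theorem at most 7 of the 8 trucks can be matched.
Hence no matching covers every truck.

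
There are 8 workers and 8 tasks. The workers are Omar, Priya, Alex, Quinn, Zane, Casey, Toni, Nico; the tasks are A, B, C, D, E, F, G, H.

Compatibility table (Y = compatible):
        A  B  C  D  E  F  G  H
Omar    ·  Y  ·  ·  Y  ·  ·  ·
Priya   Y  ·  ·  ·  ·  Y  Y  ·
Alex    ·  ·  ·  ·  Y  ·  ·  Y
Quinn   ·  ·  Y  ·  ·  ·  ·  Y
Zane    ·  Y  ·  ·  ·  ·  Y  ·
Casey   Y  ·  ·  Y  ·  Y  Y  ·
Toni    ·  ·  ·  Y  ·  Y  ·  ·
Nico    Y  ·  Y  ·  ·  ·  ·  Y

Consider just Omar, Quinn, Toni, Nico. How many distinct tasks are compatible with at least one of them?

The union of neighbours of {Omar, Quinn, Toni, Nico} is {A, B, C, D, E, F, H}, which has 7 elements.
Since |N(S)| = 7 ≥ |S| = 4, Hall's condition holds for this subset.

7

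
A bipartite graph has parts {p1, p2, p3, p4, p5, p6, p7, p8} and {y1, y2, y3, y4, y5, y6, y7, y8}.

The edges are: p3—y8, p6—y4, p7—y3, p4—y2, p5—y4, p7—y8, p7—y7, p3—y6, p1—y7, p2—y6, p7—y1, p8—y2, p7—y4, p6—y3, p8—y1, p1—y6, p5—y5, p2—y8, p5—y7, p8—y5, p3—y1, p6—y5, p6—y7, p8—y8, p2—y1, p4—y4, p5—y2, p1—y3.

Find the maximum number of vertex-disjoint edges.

8

A valid assignment of size 8: p1–y3, p2–y6, p3–y8, p4–y2, p5–y5, p6–y4, p7–y7, p8–y1.
All 8 left vertices are matched, so no larger matching exists.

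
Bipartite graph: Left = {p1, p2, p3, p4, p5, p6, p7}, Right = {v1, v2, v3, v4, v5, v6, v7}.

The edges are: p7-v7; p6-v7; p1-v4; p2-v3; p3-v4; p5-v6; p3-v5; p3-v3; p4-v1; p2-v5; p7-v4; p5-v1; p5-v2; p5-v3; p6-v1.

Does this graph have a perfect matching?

No

The set {p1, p4, p6, p7} has only 3 neighbours ({v1, v4, v7}), so by Hall's theorem at most 6 of the 7 left vertices can be matched.
Hence no matching covers every left vertex.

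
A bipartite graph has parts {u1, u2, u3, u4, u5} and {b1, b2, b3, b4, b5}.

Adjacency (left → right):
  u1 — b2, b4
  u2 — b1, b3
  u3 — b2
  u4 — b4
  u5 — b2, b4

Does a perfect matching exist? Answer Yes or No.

No

The set {u1, u3, u4, u5} has only 2 neighbours ({b2, b4}), so by Hall's theorem at most 3 of the 5 left vertices can be matched.
Hence no matching covers every left vertex.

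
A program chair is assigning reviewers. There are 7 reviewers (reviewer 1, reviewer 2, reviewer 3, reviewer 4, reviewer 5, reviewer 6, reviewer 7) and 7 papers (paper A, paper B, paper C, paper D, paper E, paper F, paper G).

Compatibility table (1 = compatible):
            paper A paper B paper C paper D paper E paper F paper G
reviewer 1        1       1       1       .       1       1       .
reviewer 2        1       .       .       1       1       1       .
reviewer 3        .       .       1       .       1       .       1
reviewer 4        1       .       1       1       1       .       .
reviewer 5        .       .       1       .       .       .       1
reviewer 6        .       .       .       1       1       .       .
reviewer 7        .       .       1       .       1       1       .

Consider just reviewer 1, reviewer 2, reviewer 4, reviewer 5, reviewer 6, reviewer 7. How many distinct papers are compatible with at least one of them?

7

The union of neighbours of {reviewer 1, reviewer 2, reviewer 4, reviewer 5, reviewer 6, reviewer 7} is {paper A, paper B, paper C, paper D, paper E, paper F, paper G}, which has 7 elements.
Since |N(S)| = 7 ≥ |S| = 6, Hall's condition holds for this subset.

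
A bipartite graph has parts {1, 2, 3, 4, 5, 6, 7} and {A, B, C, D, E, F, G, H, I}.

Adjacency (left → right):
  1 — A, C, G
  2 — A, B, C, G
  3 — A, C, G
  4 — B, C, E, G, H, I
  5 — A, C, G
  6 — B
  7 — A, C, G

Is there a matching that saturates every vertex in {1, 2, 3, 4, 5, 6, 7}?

The set {1, 2, 3, 5, 6, 7} has only 4 neighbours ({A, B, C, G}), so by Hall's theorem at most 5 of the 7 left vertices can be matched.
Hence no matching covers every left vertex.

No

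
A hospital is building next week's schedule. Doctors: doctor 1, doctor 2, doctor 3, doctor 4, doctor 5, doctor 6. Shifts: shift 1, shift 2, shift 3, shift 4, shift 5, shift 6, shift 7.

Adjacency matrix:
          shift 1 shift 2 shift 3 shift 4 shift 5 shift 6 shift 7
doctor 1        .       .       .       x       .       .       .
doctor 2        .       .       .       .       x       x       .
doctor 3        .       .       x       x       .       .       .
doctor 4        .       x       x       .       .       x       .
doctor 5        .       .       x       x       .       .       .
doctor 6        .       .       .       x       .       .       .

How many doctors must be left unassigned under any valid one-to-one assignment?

One maximum matching: doctor 1→shift 4, doctor 2→shift 5, doctor 3→shift 3, doctor 4→shift 6.
The set {doctor 1, doctor 3, doctor 5, doctor 6} has only 2 neighbours ({shift 3, shift 4}), so by Hall's theorem at most 4 of the 6 doctors can be matched.
That matches 4 of the 6, leaving 2 unmatched; no matching can do better.

2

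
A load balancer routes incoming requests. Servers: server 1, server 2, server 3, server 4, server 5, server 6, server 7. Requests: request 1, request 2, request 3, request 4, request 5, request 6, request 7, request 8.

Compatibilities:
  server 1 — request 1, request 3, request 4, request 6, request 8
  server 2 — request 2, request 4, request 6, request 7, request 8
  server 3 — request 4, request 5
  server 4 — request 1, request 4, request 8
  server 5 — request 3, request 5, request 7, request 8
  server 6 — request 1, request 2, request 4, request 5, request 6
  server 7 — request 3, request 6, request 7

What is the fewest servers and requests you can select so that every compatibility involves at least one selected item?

7

The 7 edges server 1–request 8, server 2–request 6, server 3–request 5, server 4–request 1, server 5–request 3, server 6–request 4, server 7–request 7 form a matching, so any vertex cover needs at least 7 vertices (one per matched edge).
Conversely {server 1, server 2, server 3, server 4, server 5, server 6, server 7} meets every edge and has exactly 7 vertices, so 7 is optimal.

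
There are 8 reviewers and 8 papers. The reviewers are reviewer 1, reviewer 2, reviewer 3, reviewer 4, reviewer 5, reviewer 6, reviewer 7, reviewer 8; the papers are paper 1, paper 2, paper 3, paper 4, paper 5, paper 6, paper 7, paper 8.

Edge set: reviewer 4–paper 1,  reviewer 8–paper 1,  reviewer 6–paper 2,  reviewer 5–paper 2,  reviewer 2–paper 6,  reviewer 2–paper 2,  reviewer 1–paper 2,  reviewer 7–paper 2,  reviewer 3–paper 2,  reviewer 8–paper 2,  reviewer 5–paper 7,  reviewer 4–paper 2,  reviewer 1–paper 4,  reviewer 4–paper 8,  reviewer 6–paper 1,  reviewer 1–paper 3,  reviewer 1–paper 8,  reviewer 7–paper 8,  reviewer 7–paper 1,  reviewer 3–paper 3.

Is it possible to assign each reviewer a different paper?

The set {reviewer 4, reviewer 6, reviewer 7, reviewer 8} has only 3 neighbours ({paper 1, paper 2, paper 8}), so by Hall's theorem at most 7 of the 8 reviewers can be matched.
Hence no matching covers every reviewer.

No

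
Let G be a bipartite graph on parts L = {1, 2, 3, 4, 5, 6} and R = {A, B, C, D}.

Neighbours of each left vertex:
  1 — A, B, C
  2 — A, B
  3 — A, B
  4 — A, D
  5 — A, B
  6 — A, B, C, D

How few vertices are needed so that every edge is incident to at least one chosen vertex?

The 4 edges 1–C, 2–A, 3–B, 4–D form a matching, so any vertex cover needs at least 4 vertices (one per matched edge).
Conversely {A, B, C, D} meets every edge and has exactly 4 vertices, so 4 is optimal.

4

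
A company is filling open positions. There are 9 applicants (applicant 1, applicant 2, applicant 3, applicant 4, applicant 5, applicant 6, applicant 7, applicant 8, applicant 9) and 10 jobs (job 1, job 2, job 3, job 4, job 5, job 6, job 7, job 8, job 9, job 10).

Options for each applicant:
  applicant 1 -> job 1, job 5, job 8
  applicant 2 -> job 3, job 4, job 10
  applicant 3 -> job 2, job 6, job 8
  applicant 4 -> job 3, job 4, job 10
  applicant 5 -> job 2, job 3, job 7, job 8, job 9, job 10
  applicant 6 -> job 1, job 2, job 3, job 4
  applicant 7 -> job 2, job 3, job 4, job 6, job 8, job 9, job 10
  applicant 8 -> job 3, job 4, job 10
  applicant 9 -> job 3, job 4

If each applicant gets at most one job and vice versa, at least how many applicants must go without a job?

1

For example, pair applicant 1-job 1, applicant 2-job 10, applicant 3-job 6, applicant 4-job 4, applicant 5-job 7, applicant 6-job 2, applicant 7-job 9, applicant 8-job 3.
The set {applicant 2, applicant 4, applicant 8, applicant 9} has only 3 neighbours ({job 10, job 3, job 4}), so by Hall's theorem at most 8 of the 9 applicants can be matched.
That matches 8 of the 9, leaving 1 unmatched; no matching can do better.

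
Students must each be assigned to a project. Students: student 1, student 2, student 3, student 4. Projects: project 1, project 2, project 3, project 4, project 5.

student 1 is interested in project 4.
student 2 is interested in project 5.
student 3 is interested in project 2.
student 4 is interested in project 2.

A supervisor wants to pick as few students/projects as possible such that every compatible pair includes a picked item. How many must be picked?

A maximum matching has 3 edges (e.g. student 1–project 4, student 2–project 5, student 3–project 2).
By König's theorem the minimum vertex cover has the same size. One such cover is {student 1, student 2, project 2}.

3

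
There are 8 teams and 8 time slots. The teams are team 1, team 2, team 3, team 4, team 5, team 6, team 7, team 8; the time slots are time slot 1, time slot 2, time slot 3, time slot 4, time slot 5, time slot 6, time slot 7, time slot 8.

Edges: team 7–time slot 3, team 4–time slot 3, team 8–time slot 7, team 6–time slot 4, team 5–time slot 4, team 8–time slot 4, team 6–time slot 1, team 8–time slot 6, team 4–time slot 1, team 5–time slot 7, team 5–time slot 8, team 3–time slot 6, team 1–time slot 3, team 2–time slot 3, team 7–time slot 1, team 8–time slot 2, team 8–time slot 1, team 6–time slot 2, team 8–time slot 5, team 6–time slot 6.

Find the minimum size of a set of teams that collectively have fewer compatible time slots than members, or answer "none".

2

Take S = {team 1, team 2}. Its neighbourhood is {time slot 3}, so |N(S)| = 1 < |S| = 2.
No single vertex violates Hall's condition since each has at least one neighbour, so 2 is the minimum.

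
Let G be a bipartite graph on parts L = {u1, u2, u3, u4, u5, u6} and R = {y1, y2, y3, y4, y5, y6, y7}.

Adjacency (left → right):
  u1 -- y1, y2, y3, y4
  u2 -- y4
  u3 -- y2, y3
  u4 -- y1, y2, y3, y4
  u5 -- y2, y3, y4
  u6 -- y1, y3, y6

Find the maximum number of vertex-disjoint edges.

5

For example, pair u1-y1, u2-y4, u3-y2, u4-y3, u6-y6.
The set {u1, u2, u3, u4, u5} has only 4 neighbours ({y1, y2, y3, y4}), so by Hall's theorem at most 5 of the 6 left vertices can be matched.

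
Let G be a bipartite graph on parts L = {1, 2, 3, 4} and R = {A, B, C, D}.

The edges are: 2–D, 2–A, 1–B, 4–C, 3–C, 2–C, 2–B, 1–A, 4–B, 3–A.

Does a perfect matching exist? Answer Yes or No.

Yes

One maximum matching: 1→A, 2→D, 3→C, 4→B.
Every left vertex is matched, so this is a perfect matching.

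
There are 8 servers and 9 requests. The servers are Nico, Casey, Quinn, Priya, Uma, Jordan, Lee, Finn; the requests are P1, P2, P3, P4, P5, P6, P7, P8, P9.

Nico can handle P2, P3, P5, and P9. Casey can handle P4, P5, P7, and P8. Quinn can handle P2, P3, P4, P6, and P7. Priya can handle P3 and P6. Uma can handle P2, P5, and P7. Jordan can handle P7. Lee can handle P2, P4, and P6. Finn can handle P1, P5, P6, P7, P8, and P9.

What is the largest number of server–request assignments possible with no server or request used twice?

A valid assignment of size 8: Nico–P9, Casey–P4, Quinn–P2, Priya–P3, Uma–P5, Jordan–P7, Lee–P6, Finn–P1.
All 8 servers are matched, so no larger matching exists.

8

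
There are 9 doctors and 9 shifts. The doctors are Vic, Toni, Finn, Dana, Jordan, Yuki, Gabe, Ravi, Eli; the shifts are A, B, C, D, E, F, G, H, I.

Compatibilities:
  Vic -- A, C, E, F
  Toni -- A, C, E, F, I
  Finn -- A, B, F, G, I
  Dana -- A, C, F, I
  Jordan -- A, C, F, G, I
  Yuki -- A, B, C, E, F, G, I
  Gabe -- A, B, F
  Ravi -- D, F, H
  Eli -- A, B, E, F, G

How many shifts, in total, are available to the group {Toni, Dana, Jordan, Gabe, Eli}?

The union of neighbours of {Toni, Dana, Jordan, Gabe, Eli} is {A, B, C, E, F, G, I}, which has 7 elements.
Since |N(S)| = 7 ≥ |S| = 5, Hall's condition holds for this subset.

7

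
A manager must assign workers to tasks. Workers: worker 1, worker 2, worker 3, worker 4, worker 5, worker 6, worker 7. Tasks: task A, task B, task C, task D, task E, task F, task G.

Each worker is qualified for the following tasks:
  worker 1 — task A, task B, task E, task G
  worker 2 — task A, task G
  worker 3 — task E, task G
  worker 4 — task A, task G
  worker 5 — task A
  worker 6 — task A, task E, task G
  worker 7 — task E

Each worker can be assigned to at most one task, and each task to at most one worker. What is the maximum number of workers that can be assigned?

A valid assignment of size 4: worker 1-task B, worker 2-task A, worker 3-task E, worker 4-task G.
The set {worker 2, worker 3, worker 4, worker 5, worker 6, worker 7} has only 3 neighbours ({task A, task E, task G}), so by Hall's theorem at most 4 of the 7 workers can be matched.

4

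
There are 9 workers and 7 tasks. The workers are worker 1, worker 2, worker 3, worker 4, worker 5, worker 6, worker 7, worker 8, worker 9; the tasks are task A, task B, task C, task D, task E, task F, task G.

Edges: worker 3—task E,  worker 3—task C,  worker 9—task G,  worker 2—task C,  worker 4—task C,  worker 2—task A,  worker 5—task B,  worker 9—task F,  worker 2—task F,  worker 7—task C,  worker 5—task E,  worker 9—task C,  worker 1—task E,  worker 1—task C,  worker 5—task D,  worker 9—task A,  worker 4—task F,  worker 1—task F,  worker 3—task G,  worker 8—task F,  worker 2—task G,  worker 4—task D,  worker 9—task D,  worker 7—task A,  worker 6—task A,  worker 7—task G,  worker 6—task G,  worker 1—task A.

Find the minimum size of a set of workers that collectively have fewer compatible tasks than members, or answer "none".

6

Take S = {worker 1, worker 2, worker 3, worker 6, worker 7, worker 8}. Its neighbourhood is {task A, task C, task E, task F, task G}, so |N(S)| = 5 < |S| = 6.
Every subset of size less than 6 has at least as many neighbours as members, so 6 is the minimum.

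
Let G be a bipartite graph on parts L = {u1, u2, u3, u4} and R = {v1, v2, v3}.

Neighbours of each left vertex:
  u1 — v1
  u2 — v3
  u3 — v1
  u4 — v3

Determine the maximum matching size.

2

One maximum matching: u1→v1, u2→v3.
The set {u1, u2, u3, u4} has only 2 neighbours ({v1, v3}), so by Hall's theorem at most 2 of the 4 left vertices can be matched.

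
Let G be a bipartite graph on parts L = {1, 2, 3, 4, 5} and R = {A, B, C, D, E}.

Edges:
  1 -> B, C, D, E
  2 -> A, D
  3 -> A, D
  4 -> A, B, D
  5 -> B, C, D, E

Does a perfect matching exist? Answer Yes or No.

Yes

For example, pair 1–C, 2–A, 3–D, 4–B, 5–E.
Every left vertex is matched, so this is a perfect matching.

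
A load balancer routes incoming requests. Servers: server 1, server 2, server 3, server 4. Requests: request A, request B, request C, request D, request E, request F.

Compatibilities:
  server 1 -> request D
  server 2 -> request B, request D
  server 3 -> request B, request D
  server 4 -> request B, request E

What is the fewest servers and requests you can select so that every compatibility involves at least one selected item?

{server 4, request B, request D} is a vertex cover of size 3: every edge has an endpoint in this set.
No smaller cover exists because server 1–request D, server 2–request B, server 4–request E is a matching of size 3, and a cover must include an endpoint of each of these disjoint edges (König's theorem).

3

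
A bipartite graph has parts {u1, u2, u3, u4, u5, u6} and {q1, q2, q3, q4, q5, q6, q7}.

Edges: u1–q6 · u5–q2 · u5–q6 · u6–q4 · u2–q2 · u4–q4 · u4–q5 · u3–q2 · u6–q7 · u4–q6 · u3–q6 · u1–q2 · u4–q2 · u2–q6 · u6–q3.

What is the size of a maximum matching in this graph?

A valid assignment of size 4: u1-q6, u2-q2, u4-q5, u6-q4.
The set {u1, u2, u3, u5} has only 2 neighbours ({q2, q6}), so by Hall's theorem at most 4 of the 6 left vertices can be matched.

4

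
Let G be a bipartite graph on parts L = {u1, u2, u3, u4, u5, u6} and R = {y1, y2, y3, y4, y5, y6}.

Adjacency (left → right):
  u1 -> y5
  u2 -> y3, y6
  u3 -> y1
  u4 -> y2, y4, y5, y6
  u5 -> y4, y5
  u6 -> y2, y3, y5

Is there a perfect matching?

One maximum matching: u1→y5, u2→y6, u3→y1, u4→y2, u5→y4, u6→y3.
Every left vertex is matched, so this is a perfect matching.

Yes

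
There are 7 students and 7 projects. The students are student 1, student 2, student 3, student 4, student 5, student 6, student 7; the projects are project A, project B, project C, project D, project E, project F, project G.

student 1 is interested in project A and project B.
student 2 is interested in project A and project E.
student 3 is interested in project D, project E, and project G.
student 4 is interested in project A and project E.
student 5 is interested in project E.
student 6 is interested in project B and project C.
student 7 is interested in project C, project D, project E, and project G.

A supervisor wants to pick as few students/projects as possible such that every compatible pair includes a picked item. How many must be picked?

6

{student 1, student 3, student 6, student 7, project A, project E} is a vertex cover of size 6: every edge has an endpoint in this set.
No smaller cover exists because student 1–project B, student 2–project A, student 3–project D, student 4–project E, student 6–project C, student 7–project G is a matching of size 6, and a cover must include an endpoint of each of these disjoint edges (König's theorem).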